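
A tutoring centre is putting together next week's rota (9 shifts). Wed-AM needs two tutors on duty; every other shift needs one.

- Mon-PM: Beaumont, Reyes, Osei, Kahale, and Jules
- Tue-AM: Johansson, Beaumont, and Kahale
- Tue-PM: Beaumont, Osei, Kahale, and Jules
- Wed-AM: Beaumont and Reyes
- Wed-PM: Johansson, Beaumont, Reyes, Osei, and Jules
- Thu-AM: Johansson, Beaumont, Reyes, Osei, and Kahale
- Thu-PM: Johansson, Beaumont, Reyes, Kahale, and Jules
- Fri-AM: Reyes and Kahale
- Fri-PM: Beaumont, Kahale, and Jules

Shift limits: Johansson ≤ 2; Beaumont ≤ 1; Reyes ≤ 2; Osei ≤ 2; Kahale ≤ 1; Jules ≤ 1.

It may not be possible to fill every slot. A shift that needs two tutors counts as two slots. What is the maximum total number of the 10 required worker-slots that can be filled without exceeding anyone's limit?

Total capacity across all tutors is 2+1+2+2+1+1 = 9, and 10 slots are needed, so at most 9 can be filled.
An assignment achieving 9: Mon-PM→Osei, Tue-AM→Johansson, Tue-PM→Osei, Wed-AM→Beaumont+Reyes, Wed-PM→Johansson, Thu-PM→Jules, Fri-AM→Reyes, Fri-PM→Kahale.
Loads: Johansson 2/2, Beaumont 1/1, Reyes 2/2, Osei 2/2, Kahale 1/1, Jules 1/1.

9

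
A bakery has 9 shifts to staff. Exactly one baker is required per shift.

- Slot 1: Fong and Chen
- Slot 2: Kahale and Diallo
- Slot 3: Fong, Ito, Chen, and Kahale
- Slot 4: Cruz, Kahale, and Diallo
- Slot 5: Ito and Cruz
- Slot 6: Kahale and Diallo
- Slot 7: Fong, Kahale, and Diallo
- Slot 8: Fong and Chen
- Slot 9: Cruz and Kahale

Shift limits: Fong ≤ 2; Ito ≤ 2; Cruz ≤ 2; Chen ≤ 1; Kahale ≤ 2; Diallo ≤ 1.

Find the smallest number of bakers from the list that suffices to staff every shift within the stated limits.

5

9 slots to fill and no one can take more than 2, so at least ⌈9/2⌉ = 5 bakers are needed.
Fong, Ito, Cruz, Chen, and Kahale alone can cover everything: Slot 1→Fong, Slot 2→Kahale, Slot 3→Ito, Slot 4→Cruz, Slot 5→Ito, Slot 6→Kahale, Slot 7→Fong, Slot 8→Chen, Slot 9→Cruz.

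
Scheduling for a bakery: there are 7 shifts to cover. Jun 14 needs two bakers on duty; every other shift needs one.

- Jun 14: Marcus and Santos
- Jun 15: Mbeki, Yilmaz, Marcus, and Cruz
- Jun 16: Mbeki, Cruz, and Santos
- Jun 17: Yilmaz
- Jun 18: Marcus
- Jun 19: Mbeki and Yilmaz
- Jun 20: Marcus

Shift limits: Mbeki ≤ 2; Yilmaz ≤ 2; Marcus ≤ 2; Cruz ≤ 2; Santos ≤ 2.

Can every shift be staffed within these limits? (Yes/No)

No

Total capacity is 10 and 8 slots are needed, so capacity alone doesn't rule it out.
Shifts {Jun 14, Jun 18, Jun 20} need 4 worker-slots in total, but the bakers available for any of those shifts (Marcus and Santos) can supply at most 3 among them. So no valid schedule exists.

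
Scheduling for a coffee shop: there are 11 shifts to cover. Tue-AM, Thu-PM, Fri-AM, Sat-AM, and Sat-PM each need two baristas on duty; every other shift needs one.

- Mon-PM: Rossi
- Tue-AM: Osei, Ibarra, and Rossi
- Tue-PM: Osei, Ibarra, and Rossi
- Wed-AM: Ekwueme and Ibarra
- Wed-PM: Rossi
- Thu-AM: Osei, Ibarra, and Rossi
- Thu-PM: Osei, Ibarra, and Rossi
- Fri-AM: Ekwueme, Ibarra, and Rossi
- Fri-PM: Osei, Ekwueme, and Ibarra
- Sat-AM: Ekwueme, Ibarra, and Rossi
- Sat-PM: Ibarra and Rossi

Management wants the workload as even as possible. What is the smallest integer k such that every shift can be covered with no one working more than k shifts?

4

With 4 baristas and 16 worker-slots to fill, someone must work at least ⌈16/4⌉ = 4 shifts, so k ≥ 4.
k = 4 works: Mon-PM→Rossi, Tue-AM→Osei+Ibarra, Tue-PM→Osei, Wed-AM→Ekwueme, Wed-PM→Rossi, Thu-AM→Osei, Thu-PM→Osei+Ibarra, Fri-AM→Ekwueme+Ibarra, Fri-PM→Ekwueme, Sat-AM→Ekwueme+Rossi, Sat-PM→Ibarra+Rossi.
Loads: Osei 4, Ekwueme 4, Ibarra 4, Rossi 4 — all ≤ 4.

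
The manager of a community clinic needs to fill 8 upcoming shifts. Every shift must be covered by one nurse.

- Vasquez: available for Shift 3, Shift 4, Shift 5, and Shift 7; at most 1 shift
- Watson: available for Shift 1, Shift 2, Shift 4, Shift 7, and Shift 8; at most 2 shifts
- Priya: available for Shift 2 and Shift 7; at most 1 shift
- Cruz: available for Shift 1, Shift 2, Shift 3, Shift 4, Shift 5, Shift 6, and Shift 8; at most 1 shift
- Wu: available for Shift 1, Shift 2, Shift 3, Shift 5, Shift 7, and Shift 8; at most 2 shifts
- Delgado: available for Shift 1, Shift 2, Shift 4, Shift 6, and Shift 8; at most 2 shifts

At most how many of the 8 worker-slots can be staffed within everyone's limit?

8

Total capacity across all nurses is 1+2+1+1+2+2 = 9, and 8 slots are needed, so at most 8 can be filled.
An assignment achieving 8: Shift 1→Watson, Shift 2→Delgado, Shift 3→Vasquez, Shift 4→Watson, Shift 5→Wu, Shift 6→Cruz, Shift 7→Priya, Shift 8→Wu.
Loads: Vasquez 1/1, Watson 2/2, Priya 1/1, Cruz 1/1, Wu 2/2, Delgado 1/2.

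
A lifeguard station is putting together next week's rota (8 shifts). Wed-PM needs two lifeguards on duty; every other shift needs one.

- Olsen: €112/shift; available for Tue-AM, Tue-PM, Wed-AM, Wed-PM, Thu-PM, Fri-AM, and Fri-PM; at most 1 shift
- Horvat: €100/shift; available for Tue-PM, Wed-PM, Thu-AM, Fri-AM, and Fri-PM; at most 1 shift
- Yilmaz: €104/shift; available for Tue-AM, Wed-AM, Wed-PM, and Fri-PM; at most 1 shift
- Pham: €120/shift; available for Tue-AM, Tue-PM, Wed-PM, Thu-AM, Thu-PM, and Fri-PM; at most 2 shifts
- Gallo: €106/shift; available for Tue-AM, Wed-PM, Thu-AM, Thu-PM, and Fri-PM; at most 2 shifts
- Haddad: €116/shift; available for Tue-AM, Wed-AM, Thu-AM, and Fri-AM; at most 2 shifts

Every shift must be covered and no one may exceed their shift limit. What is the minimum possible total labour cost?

€1000

Picking the cheapest available lifeguard for each shift independently would cost €918, but that ignores the shift limits.
An optimal schedule: Tue-AM→Haddad, Tue-PM→Olsen, Wed-AM→Yilmaz, Wed-PM→Pham+Gallo, Thu-AM→Haddad, Thu-PM→Pham, Fri-AM→Horvat, Fri-PM→Gallo.
Total: 116 + 112 + 104 + 120 + 106 + 116 + 120 + 100 + 106 = €1000.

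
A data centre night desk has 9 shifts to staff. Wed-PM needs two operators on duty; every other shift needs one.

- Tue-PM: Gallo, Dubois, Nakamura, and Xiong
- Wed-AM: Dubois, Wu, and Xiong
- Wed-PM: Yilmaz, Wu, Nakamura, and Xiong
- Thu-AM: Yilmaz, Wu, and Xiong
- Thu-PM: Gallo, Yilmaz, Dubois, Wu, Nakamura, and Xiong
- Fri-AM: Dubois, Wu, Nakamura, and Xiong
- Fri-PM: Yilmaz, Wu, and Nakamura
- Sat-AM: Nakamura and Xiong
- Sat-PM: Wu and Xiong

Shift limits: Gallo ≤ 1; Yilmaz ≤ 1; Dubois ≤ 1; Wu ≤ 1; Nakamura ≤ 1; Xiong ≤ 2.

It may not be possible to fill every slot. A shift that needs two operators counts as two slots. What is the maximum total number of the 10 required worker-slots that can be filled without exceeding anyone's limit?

7

Total capacity across all operators is 1+1+1+1+1+2 = 7, and 10 slots are needed, so at most 7 can be filled.
An assignment achieving 7: Tue-PM→Gallo, Wed-AM→Dubois, Wed-PM→Xiong, Thu-AM→Yilmaz, Fri-AM→Xiong, Sat-AM→Nakamura, Sat-PM→Wu.
Loads: Gallo 1/1, Yilmaz 1/1, Dubois 1/1, Wu 1/1, Nakamura 1/1, Xiong 2/2.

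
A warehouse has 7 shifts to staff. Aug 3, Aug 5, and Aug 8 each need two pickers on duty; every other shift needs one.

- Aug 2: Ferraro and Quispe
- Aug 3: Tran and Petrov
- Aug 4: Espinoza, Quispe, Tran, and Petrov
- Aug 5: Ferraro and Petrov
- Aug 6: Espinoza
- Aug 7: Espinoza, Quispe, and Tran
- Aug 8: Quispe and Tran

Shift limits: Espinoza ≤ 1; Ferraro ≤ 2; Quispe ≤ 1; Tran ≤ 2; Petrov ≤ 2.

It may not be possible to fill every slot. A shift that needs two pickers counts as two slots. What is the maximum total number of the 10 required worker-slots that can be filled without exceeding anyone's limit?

8

Total capacity across all pickers is 1+2+1+2+2 = 8, and 10 slots are needed, so at most 8 can be filled.
An assignment achieving 8: Aug 2→Ferraro, Aug 3→Tran+Petrov, Aug 5→Ferraro+Petrov, Aug 6→Espinoza, Aug 8→Quispe+Tran.
Loads: Espinoza 1/1, Ferraro 2/2, Quispe 1/1, Tran 2/2, Petrov 2/2.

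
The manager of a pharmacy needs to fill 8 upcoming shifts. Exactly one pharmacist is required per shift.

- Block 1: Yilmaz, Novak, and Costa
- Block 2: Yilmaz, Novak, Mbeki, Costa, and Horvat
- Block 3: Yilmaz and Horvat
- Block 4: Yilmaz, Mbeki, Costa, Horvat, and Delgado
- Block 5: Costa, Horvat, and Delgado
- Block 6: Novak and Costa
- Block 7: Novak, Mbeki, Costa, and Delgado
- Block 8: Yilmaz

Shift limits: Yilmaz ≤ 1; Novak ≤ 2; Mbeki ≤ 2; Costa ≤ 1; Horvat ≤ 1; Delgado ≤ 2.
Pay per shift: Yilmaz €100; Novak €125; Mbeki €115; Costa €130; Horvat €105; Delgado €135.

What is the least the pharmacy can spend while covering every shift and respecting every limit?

€950

Block 8 can only be covered by Yilmaz, so that assignment is forced.
Picking the cheapest available pharmacist for each shift independently would cost €845, but that ignores the shift limits.
An optimal schedule: Block 1→Novak, Block 2→Mbeki, Block 3→Horvat, Block 4→Delgado, Block 5→Costa, Block 6→Novak, Block 7→Mbeki, Block 8→Yilmaz.
Total: 125 + 115 + 105 + 135 + 130 + 125 + 115 + 100 = €950.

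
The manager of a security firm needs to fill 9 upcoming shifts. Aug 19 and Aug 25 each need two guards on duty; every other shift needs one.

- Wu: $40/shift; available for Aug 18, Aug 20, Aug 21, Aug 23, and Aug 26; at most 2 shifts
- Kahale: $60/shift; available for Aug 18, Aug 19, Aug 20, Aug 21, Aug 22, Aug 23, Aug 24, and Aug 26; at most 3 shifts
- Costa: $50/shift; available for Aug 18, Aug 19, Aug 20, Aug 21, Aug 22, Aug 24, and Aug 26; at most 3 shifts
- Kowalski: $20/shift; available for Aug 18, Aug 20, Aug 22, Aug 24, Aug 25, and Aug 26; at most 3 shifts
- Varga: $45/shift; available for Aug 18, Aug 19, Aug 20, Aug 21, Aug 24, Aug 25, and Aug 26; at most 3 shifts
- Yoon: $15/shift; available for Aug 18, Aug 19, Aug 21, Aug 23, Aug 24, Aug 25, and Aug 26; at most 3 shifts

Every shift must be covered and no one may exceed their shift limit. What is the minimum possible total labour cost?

Picking the cheapest available guard for each shift independently would cost $210, but that ignores the shift limits.
An optimal schedule: Aug 18→Wu, Aug 19→Yoon+Varga, Aug 20→Kowalski, Aug 21→Wu, Aug 22→Kowalski, Aug 23→Yoon, Aug 24→Varga, Aug 25→Yoon+Kowalski, Aug 26→Varga.
Total: 40 + 15 + 45 + 20 + 40 + 20 + 15 + 45 + 15 + 20 + 45 = $320.

$320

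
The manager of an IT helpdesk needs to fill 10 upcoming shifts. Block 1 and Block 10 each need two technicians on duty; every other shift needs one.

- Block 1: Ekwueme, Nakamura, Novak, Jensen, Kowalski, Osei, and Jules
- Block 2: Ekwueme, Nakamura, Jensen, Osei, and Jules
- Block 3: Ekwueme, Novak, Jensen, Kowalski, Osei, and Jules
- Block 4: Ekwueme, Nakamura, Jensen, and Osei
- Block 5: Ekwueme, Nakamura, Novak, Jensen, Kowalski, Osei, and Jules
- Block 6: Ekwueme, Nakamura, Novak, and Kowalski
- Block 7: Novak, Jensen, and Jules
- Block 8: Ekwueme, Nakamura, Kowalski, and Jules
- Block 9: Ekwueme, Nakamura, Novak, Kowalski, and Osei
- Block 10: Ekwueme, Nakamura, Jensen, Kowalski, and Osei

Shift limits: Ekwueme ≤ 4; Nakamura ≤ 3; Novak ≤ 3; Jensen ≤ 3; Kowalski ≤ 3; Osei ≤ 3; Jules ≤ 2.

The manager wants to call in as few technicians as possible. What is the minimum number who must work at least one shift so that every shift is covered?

4

12 slots to fill and no one can take more than 4, so at least ⌈12/4⌉ = 3 technicians are needed.
Any 3 technicians together have capacity at most 4+3+3 = 10 < 12 slots, so 3 can never suffice.
Ekwueme, Nakamura, Novak, and Jensen alone can cover everything: Block 1→Novak+Jensen, Block 2→Ekwueme, Block 3→Ekwueme, Block 4→Ekwueme, Block 5→Novak, Block 6→Nakamura, Block 7→Novak, Block 8→Ekwueme, Block 9→Nakamura, Block 10→Nakamura+Jensen.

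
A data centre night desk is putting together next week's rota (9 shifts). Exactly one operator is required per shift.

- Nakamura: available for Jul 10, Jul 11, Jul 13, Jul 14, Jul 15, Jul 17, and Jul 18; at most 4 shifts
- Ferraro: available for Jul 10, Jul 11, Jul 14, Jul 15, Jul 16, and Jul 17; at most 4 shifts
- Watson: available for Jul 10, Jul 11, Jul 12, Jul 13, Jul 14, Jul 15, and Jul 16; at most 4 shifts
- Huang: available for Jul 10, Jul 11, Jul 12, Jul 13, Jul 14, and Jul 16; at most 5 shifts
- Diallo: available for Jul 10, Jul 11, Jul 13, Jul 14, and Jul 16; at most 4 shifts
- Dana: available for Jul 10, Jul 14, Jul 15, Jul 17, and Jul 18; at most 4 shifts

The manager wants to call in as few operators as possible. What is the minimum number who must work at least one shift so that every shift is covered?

2

9 slots to fill and no one can take more than 5, so at least ⌈9/5⌉ = 2 operators are needed.
Nakamura and Huang alone can cover everything: Jul 10→Nakamura, Jul 11→Huang, Jul 12→Huang, Jul 13→Huang, Jul 14→Huang, Jul 15→Nakamura, Jul 16→Huang, Jul 17→Nakamura, Jul 18→Nakamura.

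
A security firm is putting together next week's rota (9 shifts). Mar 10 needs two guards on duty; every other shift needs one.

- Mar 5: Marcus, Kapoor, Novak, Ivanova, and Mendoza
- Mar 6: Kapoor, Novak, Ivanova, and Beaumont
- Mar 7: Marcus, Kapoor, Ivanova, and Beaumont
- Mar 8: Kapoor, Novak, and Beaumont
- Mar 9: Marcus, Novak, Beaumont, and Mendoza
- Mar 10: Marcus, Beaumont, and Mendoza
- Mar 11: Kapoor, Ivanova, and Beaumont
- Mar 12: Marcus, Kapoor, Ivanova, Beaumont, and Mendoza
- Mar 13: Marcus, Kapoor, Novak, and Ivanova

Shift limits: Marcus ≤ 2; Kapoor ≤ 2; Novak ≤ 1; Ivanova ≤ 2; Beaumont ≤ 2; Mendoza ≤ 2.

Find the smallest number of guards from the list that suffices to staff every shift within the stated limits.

10 slots to fill and no one can take more than 2, so at least ⌈10/2⌉ = 5 guards are needed.
Marcus, Kapoor, Ivanova, Beaumont, and Mendoza alone can cover everything: Mar 5→Mendoza, Mar 6→Kapoor, Mar 7→Beaumont, Mar 8→Kapoor, Mar 9→Marcus, Mar 10→Marcus+Beaumont, Mar 11→Ivanova, Mar 12→Mendoza, Mar 13→Ivanova.

5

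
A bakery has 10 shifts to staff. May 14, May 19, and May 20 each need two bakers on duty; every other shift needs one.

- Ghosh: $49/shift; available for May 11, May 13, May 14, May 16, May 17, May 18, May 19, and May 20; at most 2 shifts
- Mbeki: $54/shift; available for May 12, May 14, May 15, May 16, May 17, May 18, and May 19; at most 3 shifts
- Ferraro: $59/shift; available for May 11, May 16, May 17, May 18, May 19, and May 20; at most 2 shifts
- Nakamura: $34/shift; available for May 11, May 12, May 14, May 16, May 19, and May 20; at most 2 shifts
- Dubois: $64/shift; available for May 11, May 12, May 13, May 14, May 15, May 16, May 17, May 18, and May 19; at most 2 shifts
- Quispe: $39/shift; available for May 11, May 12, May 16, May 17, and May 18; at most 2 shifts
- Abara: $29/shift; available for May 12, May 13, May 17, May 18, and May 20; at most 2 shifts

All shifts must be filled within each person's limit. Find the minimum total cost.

Picking the cheapest available baker for each shift independently would cost $467, but that ignores the shift limits.
An optimal schedule: May 11→Nakamura, May 12→Abara, May 13→Abara, May 14→Nakamura+Ghosh, May 15→Mbeki, May 16→Quispe, May 17→Quispe, May 18→Mbeki, May 19→Mbeki+Ferraro, May 20→Ghosh+Ferraro.
Total: 34 + 29 + 29 + 34 + 49 + 54 + 39 + 39 + 54 + 54 + 59 + 49 + 59 = $582.

$582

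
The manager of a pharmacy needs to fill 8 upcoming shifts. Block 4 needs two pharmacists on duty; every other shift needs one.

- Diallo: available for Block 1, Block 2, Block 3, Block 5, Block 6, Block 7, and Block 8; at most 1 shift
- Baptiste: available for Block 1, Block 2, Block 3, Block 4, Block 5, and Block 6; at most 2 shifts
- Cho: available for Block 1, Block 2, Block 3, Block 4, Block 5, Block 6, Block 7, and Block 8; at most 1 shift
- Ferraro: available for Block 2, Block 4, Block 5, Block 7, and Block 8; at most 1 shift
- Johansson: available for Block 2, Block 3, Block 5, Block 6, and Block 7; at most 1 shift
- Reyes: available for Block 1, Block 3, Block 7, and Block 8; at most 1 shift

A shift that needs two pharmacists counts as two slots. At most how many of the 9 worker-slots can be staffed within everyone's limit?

Total capacity across all pharmacists is 1+2+1+1+1+1 = 7, and 9 slots are needed, so at most 7 can be filled.
An assignment achieving 7: Block 1→Diallo, Block 2→Johansson, Block 3→Reyes, Block 4→Baptiste+Cho, Block 6→Baptiste, Block 8→Ferraro.
Loads: Diallo 1/1, Baptiste 2/2, Cho 1/1, Ferraro 1/1, Johansson 1/1, Reyes 1/1.

7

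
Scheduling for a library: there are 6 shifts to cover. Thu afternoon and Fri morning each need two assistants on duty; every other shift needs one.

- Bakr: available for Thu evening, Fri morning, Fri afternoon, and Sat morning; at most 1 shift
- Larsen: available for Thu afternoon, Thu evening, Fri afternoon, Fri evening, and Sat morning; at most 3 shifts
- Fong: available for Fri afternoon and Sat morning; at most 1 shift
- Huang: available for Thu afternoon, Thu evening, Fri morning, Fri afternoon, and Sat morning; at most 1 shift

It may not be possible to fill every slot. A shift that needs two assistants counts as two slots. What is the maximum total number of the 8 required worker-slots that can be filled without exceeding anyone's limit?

6

Total capacity across all assistants is 1+3+1+1 = 6, and 8 slots are needed, so at most 6 can be filled.
An assignment achieving 6: Thu afternoon→Larsen+Huang, Thu evening→Larsen, Fri morning→Bakr, Fri afternoon→Fong, Fri evening→Larsen.
Loads: Bakr 1/1, Larsen 3/3, Fong 1/1, Huang 1/1.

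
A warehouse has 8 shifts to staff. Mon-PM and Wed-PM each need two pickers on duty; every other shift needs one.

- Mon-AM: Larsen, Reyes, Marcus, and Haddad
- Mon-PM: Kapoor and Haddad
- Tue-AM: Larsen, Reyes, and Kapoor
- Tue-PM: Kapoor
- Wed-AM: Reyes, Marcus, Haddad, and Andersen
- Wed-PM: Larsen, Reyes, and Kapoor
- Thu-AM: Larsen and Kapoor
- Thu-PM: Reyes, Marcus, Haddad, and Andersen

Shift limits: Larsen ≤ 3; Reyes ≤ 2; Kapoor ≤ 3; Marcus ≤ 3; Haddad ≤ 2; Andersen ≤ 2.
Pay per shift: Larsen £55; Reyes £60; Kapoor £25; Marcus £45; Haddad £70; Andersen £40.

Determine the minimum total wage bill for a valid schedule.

£435

Mon-PM can only be covered by Kapoor and Haddad, so that assignment is forced.
Tue-PM can only be covered by Kapoor, so that assignment is forced.
Picking the cheapest available picker for each shift independently would cost £375, but that ignores the shift limits.
An optimal schedule: Mon-AM→Marcus, Mon-PM→Kapoor+Haddad, Tue-AM→Larsen, Tue-PM→Kapoor, Wed-AM→Andersen, Wed-PM→Kapoor+Larsen, Thu-AM→Larsen, Thu-PM→Andersen.
Total: 45 + 25 + 70 + 55 + 25 + 40 + 25 + 55 + 55 + 40 = £435.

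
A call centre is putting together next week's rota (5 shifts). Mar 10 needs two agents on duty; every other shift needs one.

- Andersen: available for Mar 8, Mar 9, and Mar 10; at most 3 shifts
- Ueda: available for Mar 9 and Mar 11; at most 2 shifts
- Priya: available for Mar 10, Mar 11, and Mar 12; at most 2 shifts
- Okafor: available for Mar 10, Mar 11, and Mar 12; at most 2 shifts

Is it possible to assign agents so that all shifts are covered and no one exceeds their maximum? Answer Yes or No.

Mar 8 can only be covered by Andersen, so that assignment is forced.
One valid schedule: Mar 8→Andersen, Mar 9→Andersen, Mar 10→Andersen+Priya, Mar 11→Ueda, Mar 12→Priya.
Loads: Andersen 3/3, Ueda 1/2, Priya 2/2, Okafor 0/2 — all within limits.

Yes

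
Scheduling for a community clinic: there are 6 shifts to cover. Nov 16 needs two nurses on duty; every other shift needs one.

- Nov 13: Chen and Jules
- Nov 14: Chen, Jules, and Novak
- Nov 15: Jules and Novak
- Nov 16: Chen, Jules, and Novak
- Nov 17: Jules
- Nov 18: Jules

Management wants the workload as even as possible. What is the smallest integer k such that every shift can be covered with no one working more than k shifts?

With 3 nurses and 7 worker-slots to fill, someone must work at least ⌈7/3⌉ = 3 shifts, so k ≥ 3.
k = 3 works: Nov 13→Chen, Nov 14→Chen, Nov 15→Jules, Nov 16→Chen+Novak, Nov 17→Jules, Nov 18→Jules.
Loads: Chen 3, Jules 3, Novak 1 — all ≤ 3.

3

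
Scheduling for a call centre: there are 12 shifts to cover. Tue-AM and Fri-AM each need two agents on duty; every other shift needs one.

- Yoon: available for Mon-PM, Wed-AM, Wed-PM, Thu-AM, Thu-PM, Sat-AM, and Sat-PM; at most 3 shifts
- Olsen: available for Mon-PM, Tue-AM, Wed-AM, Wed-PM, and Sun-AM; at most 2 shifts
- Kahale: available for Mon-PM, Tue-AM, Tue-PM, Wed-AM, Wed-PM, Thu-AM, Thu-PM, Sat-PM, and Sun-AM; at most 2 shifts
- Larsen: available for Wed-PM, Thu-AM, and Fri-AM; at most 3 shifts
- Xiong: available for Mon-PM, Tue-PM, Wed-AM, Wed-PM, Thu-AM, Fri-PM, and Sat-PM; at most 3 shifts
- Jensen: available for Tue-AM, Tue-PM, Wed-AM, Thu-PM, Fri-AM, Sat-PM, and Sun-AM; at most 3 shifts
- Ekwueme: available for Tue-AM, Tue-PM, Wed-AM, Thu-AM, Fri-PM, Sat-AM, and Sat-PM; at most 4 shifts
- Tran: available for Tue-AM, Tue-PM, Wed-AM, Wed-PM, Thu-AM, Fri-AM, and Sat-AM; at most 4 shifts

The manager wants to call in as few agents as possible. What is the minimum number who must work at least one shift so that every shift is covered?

4

14 slots to fill and no one can take more than 4, so at least ⌈14/4⌉ = 4 agents are needed.
Yoon, Jensen, Ekwueme, and Tran alone can cover everything: Mon-PM→Yoon, Tue-AM→Jensen+Ekwueme, Tue-PM→Ekwueme, Wed-AM→Tran, Wed-PM→Yoon, Thu-AM→Tran, Thu-PM→Yoon, Fri-AM→Jensen+Tran, Fri-PM→Ekwueme, Sat-AM→Tran, Sat-PM→Ekwueme, Sun-AM→Jensen.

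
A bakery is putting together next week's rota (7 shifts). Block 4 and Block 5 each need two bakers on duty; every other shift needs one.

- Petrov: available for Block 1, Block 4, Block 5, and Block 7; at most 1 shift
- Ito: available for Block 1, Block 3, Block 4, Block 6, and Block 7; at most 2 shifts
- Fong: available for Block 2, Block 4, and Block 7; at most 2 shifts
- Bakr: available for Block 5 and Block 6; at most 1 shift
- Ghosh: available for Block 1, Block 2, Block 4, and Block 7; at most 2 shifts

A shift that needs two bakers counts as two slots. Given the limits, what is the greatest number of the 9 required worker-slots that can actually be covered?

Total capacity across all bakers is 1+2+2+1+2 = 8, and 9 slots are needed, so at most 8 can be filled.
An assignment achieving 8: Block 1→Ghosh, Block 2→Fong, Block 3→Ito, Block 4→Fong+Ghosh, Block 5→Petrov+Bakr, Block 6→Ito.
Loads: Petrov 1/1, Ito 2/2, Fong 2/2, Bakr 1/1, Ghosh 2/2.

8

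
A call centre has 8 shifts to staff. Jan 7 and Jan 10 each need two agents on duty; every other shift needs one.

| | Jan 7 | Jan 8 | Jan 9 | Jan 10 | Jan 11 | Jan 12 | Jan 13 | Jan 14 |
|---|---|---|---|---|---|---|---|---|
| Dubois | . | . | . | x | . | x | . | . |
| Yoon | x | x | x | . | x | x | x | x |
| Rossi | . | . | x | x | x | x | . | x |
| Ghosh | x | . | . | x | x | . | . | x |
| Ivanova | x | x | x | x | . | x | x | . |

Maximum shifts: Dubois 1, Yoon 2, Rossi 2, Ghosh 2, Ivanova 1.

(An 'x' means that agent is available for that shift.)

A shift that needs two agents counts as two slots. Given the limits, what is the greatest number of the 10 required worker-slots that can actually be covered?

8

Total capacity across all agents is 1+2+2+2+1 = 8, and 10 slots are needed, so at most 8 can be filled.
An assignment achieving 8: Jan 7→Ghosh+Ivanova, Jan 8→Yoon, Jan 9→Rossi, Jan 10→Dubois, Jan 11→Rossi, Jan 13→Yoon, Jan 14→Ghosh.
Loads: Dubois 1/1, Yoon 2/2, Rossi 2/2, Ghosh 2/2, Ivanova 1/1.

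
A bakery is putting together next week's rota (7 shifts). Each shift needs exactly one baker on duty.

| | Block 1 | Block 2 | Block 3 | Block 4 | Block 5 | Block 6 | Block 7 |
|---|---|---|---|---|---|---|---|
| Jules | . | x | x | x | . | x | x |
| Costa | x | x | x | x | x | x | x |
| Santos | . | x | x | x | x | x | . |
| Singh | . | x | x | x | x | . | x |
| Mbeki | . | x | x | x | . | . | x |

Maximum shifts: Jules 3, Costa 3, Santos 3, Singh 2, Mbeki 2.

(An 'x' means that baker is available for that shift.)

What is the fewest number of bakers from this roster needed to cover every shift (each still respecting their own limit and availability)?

3

7 slots to fill and no one can take more than 3, so at least ⌈7/3⌉ = 3 bakers are needed.
Jules, Costa, and Santos alone can cover everything: Block 1→Costa, Block 2→Jules, Block 3→Jules, Block 4→Costa, Block 5→Costa, Block 6→Santos, Block 7→Jules.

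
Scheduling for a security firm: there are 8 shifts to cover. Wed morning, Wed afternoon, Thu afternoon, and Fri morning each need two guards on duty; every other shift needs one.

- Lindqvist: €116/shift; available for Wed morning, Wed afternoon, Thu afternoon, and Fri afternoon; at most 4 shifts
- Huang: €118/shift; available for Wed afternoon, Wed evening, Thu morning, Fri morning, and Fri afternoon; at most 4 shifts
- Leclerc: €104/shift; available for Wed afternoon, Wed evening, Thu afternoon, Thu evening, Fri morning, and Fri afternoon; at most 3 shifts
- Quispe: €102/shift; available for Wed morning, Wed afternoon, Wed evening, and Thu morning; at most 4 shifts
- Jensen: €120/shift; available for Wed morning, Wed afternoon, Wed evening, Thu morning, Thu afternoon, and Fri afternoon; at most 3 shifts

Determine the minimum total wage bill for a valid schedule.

€1302

Thu evening can only be covered by Leclerc, so that assignment is forced.
Fri morning can only be covered by Huang and Leclerc, so that assignment is forced.
Picking the cheapest available guard for each shift independently would cost €1278, but that ignores the shift limits.
An optimal schedule: Wed morning→Quispe+Lindqvist, Wed afternoon→Quispe+Lindqvist, Wed evening→Quispe, Thu morning→Quispe, Thu afternoon→Leclerc+Lindqvist, Thu evening→Leclerc, Fri morning→Leclerc+Huang, Fri afternoon→Lindqvist.
Total: 102 + 116 + 102 + 116 + 102 + 102 + 104 + 116 + 104 + 104 + 118 + 116 = €1302.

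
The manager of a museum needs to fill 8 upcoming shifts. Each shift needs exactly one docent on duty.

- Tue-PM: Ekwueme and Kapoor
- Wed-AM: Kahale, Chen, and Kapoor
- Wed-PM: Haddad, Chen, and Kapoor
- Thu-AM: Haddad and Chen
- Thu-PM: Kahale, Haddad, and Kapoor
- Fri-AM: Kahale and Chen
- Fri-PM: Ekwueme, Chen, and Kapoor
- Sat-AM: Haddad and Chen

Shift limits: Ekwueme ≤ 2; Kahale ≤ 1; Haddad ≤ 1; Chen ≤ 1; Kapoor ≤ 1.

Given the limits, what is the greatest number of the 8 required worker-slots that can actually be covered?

Total capacity across all docents is 2+1+1+1+1 = 6, and 8 slots are needed, so at most 6 can be filled.
An assignment achieving 6: Tue-PM→Ekwueme, Wed-AM→Kapoor, Thu-AM→Haddad, Fri-AM→Kahale, Fri-PM→Ekwueme, Sat-AM→Chen.
Loads: Ekwueme 2/2, Kahale 1/1, Haddad 1/1, Chen 1/1, Kapoor 1/1.

6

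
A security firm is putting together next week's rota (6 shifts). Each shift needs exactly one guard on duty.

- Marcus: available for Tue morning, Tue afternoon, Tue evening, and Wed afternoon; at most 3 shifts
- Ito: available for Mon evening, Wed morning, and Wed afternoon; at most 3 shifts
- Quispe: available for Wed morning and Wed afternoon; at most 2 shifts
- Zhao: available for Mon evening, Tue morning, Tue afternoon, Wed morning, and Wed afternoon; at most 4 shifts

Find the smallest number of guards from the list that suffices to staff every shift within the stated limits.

2

6 slots to fill and no one can take more than 4, so at least ⌈6/4⌉ = 2 guards are needed.
Marcus and Ito alone can cover everything: Mon evening→Ito, Tue morning→Marcus, Tue afternoon→Marcus, Tue evening→Marcus, Wed morning→Ito, Wed afternoon→Ito.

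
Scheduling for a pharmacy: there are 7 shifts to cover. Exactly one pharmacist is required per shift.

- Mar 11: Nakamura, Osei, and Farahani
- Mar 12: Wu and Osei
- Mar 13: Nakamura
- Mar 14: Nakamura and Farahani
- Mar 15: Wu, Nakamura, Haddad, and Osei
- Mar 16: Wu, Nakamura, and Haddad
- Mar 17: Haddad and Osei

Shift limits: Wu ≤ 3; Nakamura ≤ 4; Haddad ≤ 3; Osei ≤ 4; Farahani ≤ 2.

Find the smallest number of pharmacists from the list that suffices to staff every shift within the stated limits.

7 slots to fill and no one can take more than 4, so at least ⌈7/4⌉ = 2 pharmacists are needed.
Nakamura and Osei alone can cover everything: Mar 11→Nakamura, Mar 12→Osei, Mar 13→Nakamura, Mar 14→Nakamura, Mar 15→Osei, Mar 16→Nakamura, Mar 17→Osei.

2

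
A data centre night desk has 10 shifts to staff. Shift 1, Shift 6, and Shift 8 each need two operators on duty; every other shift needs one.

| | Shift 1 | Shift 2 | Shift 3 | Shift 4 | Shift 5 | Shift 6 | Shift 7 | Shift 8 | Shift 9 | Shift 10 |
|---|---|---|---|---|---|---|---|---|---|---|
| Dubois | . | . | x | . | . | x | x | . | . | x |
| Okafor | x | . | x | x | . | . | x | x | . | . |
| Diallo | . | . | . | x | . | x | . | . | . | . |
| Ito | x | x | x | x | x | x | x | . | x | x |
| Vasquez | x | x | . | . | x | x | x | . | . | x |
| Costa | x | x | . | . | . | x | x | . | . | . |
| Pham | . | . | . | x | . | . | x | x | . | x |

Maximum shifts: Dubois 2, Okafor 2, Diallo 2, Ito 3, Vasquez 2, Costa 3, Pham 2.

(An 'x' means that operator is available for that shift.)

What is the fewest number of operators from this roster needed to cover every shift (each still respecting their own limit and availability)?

13 slots to fill and no one can take more than 3, so at least ⌈13/3⌉ = 5 operators are needed.
Any 5 operators together have capacity at most 3+3+2+2+2 = 12 < 13 slots, so 5 can never suffice.
Dubois, Okafor, Diallo, Ito, Vasquez, and Pham alone can cover everything: Shift 1→Okafor+Vasquez, Shift 2→Ito, Shift 3→Dubois, Shift 4→Diallo, Shift 5→Ito, Shift 6→Diallo+Vasquez, Shift 7→Pham, Shift 8→Okafor+Pham, Shift 9→Ito, Shift 10→Dubois.

6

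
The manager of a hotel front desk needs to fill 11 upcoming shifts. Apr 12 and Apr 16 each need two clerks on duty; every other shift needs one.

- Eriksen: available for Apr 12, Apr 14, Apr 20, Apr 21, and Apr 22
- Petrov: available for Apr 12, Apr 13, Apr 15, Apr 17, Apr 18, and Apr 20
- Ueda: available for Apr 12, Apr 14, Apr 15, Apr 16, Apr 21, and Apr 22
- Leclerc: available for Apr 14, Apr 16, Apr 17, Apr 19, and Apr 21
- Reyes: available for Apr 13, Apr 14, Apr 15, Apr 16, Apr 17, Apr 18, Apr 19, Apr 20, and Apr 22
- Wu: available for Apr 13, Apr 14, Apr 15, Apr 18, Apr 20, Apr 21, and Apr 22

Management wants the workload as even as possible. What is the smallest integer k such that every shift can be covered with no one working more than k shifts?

3

With 6 clerks and 13 worker-slots to fill, someone must work at least ⌈13/6⌉ = 3 shifts, so k ≥ 3.
k = 3 works: Apr 12→Eriksen+Petrov, Apr 13→Petrov, Apr 14→Leclerc, Apr 15→Ueda, Apr 16→Ueda+Leclerc, Apr 17→Petrov, Apr 18→Reyes, Apr 19→Leclerc, Apr 20→Eriksen, Apr 21→Eriksen, Apr 22→Ueda.
Loads: Eriksen 3, Petrov 3, Ueda 3, Leclerc 3, Reyes 1, Wu 0 — all ≤ 3.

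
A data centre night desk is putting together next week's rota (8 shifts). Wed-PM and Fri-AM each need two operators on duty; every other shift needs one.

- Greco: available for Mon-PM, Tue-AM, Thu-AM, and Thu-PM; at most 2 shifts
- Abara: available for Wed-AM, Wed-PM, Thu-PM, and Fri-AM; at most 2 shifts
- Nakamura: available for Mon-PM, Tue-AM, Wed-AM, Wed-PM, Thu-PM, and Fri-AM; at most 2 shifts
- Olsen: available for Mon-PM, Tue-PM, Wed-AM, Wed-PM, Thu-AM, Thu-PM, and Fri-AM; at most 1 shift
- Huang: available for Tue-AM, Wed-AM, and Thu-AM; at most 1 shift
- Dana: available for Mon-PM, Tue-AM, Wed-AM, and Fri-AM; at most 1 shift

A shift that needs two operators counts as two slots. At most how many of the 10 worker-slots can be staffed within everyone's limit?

9

Total capacity across all operators is 2+2+2+1+1+1 = 9, and 10 slots are needed, so at most 9 can be filled.
An assignment achieving 9: Mon-PM→Greco, Tue-AM→Nakamura, Tue-PM→Olsen, Wed-AM→Huang, Wed-PM→Abara+Nakamura, Thu-AM→Greco, Thu-PM→Abara, Fri-AM→Dana.
Loads: Greco 2/2, Abara 2/2, Nakamura 2/2, Olsen 1/1, Huang 1/1, Dana 1/1.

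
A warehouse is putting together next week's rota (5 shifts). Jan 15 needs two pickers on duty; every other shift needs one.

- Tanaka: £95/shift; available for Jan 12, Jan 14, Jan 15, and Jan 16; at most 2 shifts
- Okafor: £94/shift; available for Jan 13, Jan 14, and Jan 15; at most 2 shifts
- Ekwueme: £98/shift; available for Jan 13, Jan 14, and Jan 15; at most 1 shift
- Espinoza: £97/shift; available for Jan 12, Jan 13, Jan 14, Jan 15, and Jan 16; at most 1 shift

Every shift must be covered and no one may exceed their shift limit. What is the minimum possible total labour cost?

Picking the cheapest available picker for each shift independently would cost £567, but that ignores the shift limits.
An optimal schedule: Jan 12→Tanaka, Jan 13→Okafor, Jan 14→Okafor, Jan 15→Ekwueme+Espinoza, Jan 16→Tanaka.
Total: 95 + 94 + 94 + 98 + 97 + 95 = £573.

£573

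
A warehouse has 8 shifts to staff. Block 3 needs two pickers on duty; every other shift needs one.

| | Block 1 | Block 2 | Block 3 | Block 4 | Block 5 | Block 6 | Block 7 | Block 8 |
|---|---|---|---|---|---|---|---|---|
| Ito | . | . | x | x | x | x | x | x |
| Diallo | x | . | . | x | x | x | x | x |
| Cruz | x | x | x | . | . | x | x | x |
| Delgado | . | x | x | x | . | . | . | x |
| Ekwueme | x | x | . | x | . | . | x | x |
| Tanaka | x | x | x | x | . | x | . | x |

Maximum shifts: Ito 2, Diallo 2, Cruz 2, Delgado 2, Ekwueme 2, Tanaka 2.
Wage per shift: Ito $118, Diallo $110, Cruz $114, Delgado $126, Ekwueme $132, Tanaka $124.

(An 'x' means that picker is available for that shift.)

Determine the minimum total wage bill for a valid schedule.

Picking the cheapest available picker for each shift independently would cost $1006, but that ignores the shift limits.
An optimal schedule: Block 1→Diallo, Block 2→Cruz, Block 3→Tanaka+Delgado, Block 4→Ito, Block 5→Diallo, Block 6→Cruz, Block 7→Ito, Block 8→Tanaka.
Total: 110 + 114 + 124 + 126 + 118 + 110 + 114 + 118 + 124 = $1058.

$1058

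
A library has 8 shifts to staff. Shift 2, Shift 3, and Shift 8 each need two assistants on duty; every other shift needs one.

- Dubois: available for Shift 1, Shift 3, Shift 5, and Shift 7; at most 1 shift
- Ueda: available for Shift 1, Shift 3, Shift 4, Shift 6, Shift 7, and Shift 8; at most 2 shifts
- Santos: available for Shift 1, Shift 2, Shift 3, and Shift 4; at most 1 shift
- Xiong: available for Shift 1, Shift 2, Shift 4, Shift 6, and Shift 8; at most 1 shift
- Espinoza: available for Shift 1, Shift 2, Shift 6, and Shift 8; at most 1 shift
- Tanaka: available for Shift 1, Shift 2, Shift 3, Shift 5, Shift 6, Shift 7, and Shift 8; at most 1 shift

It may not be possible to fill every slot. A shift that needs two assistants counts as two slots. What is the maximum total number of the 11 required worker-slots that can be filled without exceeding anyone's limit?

Total capacity across all assistants is 1+2+1+1+1+1 = 7, and 11 slots are needed, so at most 7 can be filled.
An assignment achieving 7: Shift 2→Santos+Xiong, Shift 3→Tanaka, Shift 4→Ueda, Shift 5→Dubois, Shift 6→Espinoza, Shift 7→Ueda.
Loads: Dubois 1/1, Ueda 2/2, Santos 1/1, Xiong 1/1, Espinoza 1/1, Tanaka 1/1.

7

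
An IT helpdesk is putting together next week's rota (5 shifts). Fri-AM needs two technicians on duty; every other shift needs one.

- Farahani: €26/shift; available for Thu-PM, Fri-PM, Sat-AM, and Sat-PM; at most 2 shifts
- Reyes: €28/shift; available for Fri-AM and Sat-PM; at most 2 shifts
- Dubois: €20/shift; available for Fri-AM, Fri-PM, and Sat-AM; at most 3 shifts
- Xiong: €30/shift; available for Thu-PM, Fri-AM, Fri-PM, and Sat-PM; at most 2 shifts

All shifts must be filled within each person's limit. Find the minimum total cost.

Picking the cheapest available technician for each shift independently would cost €140, and that bound is achievable.
An optimal schedule: Thu-PM→Farahani, Fri-AM→Dubois+Reyes, Fri-PM→Dubois, Sat-AM→Dubois, Sat-PM→Farahani.
Total: 26 + 20 + 28 + 20 + 20 + 26 = €140.

€140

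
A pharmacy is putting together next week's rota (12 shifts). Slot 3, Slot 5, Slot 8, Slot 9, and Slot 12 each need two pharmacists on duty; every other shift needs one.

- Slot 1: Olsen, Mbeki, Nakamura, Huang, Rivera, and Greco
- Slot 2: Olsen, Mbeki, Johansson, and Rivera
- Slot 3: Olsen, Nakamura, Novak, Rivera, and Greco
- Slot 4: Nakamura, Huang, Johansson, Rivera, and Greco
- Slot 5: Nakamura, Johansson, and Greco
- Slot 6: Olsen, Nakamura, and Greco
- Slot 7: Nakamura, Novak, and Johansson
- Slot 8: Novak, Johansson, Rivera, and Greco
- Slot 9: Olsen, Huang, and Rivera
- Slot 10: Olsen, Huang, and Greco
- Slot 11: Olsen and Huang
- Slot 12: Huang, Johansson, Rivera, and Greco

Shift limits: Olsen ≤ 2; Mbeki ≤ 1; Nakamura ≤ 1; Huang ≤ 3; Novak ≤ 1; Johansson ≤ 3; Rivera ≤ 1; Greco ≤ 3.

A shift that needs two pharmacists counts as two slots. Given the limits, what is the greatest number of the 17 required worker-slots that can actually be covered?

Total capacity across all pharmacists is 2+1+1+3+1+3+1+3 = 15, and 17 slots are needed, so at most 15 can be filled.
An assignment achieving 15: Slot 2→Mbeki, Slot 3→Greco, Slot 4→Greco, Slot 5→Nakamura+Johansson, Slot 6→Olsen, Slot 7→Novak, Slot 8→Johansson+Greco, Slot 9→Huang+Rivera, Slot 10→Huang, Slot 11→Olsen, Slot 12→Huang+Johansson.
Loads: Olsen 2/2, Mbeki 1/1, Nakamura 1/1, Huang 3/3, Novak 1/1, Johansson 3/3, Rivera 1/1, Greco 3/3.

15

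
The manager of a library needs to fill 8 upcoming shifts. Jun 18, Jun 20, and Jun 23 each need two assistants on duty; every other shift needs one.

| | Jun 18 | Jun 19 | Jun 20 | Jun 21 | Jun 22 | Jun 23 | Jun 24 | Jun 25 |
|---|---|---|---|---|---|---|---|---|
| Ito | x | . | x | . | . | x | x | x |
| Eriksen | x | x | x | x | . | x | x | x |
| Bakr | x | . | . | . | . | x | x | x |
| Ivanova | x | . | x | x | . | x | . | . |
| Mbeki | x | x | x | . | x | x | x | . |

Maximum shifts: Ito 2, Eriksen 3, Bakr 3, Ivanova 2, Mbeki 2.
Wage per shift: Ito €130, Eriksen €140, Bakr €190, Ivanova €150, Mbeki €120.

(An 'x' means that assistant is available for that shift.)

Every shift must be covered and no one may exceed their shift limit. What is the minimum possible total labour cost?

€1600

Jun 22 can only be covered by Mbeki, so that assignment is forced.
Picking the cheapest available assistant for each shift independently would cost €1380, but that ignores the shift limits.
An optimal schedule: Jun 18→Bakr+Ivanova, Jun 19→Eriksen, Jun 20→Eriksen+Ivanova, Jun 21→Eriksen, Jun 22→Mbeki, Jun 23→Bakr+Mbeki, Jun 24→Ito, Jun 25→Ito.
Total: 190 + 150 + 140 + 140 + 150 + 140 + 120 + 190 + 120 + 130 + 130 = €1600.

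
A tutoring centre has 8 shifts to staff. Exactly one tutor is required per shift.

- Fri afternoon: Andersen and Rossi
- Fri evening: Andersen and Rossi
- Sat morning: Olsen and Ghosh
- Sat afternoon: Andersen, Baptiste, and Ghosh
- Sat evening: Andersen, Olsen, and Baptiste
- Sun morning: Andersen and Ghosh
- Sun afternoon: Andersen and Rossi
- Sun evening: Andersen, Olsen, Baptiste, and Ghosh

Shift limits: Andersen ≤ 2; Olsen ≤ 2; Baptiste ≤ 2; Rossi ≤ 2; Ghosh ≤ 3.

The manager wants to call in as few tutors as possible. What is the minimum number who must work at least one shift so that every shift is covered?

4

8 slots to fill and no one can take more than 3, so at least ⌈8/3⌉ = 3 tutors are needed.
Any 3 tutors together have capacity at most 3+2+2 = 7 < 8 slots, so 3 can never suffice.
Andersen, Olsen, Baptiste, and Rossi alone can cover everything: Fri afternoon→Andersen, Fri evening→Rossi, Sat morning→Olsen, Sat afternoon→Baptiste, Sat evening→Olsen, Sun morning→Andersen, Sun afternoon→Rossi, Sun evening→Baptiste.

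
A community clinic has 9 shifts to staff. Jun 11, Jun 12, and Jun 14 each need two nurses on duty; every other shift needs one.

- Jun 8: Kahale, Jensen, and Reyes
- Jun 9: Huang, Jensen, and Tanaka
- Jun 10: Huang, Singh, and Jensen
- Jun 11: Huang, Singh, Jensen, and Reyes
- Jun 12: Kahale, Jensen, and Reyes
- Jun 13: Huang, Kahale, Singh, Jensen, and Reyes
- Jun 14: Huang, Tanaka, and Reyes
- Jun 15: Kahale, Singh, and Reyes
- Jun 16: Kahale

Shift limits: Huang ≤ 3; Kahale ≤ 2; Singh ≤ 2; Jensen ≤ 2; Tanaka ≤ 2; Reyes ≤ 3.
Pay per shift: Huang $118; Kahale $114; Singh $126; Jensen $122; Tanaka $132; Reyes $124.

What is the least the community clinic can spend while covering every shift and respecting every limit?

$1450

Jun 16 can only be covered by Kahale, so that assignment is forced.
Picking the cheapest available nurse for each shift independently would cost $1410, but that ignores the shift limits.
An optimal schedule: Jun 8→Kahale, Jun 9→Huang, Jun 10→Huang, Jun 11→Jensen+Singh, Jun 12→Jensen+Reyes, Jun 13→Singh, Jun 14→Huang+Reyes, Jun 15→Reyes, Jun 16→Kahale.
Total: 114 + 118 + 118 + 122 + 126 + 122 + 124 + 126 + 118 + 124 + 124 + 114 = $1450.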